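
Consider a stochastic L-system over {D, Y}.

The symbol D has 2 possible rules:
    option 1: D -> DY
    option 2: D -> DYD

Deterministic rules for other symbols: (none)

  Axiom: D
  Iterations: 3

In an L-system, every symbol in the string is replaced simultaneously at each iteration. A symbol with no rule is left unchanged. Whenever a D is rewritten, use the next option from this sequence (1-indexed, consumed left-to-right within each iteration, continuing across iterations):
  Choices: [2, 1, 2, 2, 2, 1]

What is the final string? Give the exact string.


Step 0: D
Step 1: DYD  (used choices [2])
Step 2: DYYDYD  (used choices [1, 2])
Step 3: DYDYYDYDYDY  (used choices [2, 2, 1])

Answer: DYDYYDYDYDY


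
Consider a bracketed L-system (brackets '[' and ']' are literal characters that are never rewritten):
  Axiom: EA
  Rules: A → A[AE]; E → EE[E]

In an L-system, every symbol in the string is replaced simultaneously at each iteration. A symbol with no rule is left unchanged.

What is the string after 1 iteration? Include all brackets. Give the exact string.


Step 0: EA
Step 1: EE[E]A[AE]

Answer: EE[E]A[AE]


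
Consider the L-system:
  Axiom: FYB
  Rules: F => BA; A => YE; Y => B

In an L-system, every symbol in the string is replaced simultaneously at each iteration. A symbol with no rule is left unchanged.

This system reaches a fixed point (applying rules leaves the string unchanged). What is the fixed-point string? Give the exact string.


Step 0: FYB
Step 1: BABB
Step 2: BYEBB
Step 3: BBEBB
Step 4: BBEBB  (unchanged — fixed point at step 3)

Answer: BBEBB


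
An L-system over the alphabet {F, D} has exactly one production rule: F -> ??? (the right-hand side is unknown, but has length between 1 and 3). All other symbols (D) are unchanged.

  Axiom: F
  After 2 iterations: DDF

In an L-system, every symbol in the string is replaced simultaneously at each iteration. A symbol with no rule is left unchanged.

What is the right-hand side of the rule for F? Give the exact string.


Trying F -> DF:
  Step 0: F
  Step 1: DF
  Step 2: DDF
Matches the given result.

Answer: DF


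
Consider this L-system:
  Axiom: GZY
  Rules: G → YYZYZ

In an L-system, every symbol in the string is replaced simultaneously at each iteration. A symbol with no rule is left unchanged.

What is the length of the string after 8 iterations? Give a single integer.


Answer: 7

Derivation:
Step 0: length = 3
Step 1: length = 7
Step 2: length = 7
Step 3: length = 7
Step 4: length = 7
Step 5: length = 7
Step 6: length = 7
Step 7: length = 7
Step 8: length = 7


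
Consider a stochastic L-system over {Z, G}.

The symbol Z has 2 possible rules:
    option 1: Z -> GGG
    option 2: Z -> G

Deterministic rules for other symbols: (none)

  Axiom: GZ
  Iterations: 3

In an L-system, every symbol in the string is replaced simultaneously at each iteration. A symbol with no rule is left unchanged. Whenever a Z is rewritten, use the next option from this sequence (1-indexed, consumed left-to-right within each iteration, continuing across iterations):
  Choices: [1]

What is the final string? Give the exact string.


Step 0: GZ
Step 1: GGGG  (used choices [1])
Step 2: GGGG  (used choices [])
Step 3: GGGG  (used choices [])

Answer: GGGG


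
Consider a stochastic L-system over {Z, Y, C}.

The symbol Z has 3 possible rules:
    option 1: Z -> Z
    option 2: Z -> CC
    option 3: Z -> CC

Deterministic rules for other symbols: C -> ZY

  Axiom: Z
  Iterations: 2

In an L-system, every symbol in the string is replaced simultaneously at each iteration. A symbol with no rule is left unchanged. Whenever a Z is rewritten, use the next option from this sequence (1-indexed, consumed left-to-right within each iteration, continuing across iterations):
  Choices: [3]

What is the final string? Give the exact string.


Answer: ZYZY

Derivation:
Step 0: Z
Step 1: CC  (used choices [3])
Step 2: ZYZY  (used choices [])


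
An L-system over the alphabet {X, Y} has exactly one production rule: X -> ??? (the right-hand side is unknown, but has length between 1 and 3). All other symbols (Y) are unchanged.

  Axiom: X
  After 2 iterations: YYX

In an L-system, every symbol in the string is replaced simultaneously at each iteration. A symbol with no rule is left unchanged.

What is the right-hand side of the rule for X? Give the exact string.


Answer: YX

Derivation:
Trying X -> YX:
  Step 0: X
  Step 1: YX
  Step 2: YYX
Matches the given result.


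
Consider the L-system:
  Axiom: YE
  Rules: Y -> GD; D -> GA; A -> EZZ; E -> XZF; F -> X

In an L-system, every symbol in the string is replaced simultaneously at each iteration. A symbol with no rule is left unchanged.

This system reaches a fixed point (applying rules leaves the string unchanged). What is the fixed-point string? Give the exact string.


Step 0: YE
Step 1: GDXZF
Step 2: GGAXZX
Step 3: GGEZZXZX
Step 4: GGXZFZZXZX
Step 5: GGXZXZZXZX
Step 6: GGXZXZZXZX  (unchanged — fixed point at step 5)

Answer: GGXZXZZXZX


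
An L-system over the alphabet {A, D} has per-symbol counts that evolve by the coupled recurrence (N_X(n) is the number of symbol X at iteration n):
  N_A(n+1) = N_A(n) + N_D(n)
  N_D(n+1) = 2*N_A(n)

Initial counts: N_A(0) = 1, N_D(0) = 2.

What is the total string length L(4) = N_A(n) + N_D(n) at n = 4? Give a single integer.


Step 0: N_A=1, N_D=2, L=3
Step 1: N_A=3, N_D=2, L=5
Step 2: N_A=5, N_D=6, L=11
Step 3: N_A=11, N_D=10, L=21
Step 4: N_A=21, N_D=22, L=43

Answer: 43


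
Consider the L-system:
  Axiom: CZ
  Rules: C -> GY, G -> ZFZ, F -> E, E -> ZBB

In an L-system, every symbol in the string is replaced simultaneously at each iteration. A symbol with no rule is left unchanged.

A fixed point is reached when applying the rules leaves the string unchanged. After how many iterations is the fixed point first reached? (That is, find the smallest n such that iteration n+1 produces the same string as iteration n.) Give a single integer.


Answer: 4

Derivation:
Step 0: CZ
Step 1: GYZ
Step 2: ZFZYZ
Step 3: ZEZYZ
Step 4: ZZBBZYZ
Step 5: ZZBBZYZ  (unchanged — fixed point at step 4)


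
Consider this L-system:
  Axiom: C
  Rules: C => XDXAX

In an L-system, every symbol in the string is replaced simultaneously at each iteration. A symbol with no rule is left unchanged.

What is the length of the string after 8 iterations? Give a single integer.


Step 0: length = 1
Step 1: length = 5
Step 2: length = 5
Step 3: length = 5
Step 4: length = 5
Step 5: length = 5
Step 6: length = 5
Step 7: length = 5
Step 8: length = 5

Answer: 5


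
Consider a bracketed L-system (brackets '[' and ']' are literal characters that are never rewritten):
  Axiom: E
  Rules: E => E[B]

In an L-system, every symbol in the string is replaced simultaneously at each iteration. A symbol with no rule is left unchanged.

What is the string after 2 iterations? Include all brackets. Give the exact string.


Answer: E[B][B]

Derivation:
Step 0: E
Step 1: E[B]
Step 2: E[B][B]


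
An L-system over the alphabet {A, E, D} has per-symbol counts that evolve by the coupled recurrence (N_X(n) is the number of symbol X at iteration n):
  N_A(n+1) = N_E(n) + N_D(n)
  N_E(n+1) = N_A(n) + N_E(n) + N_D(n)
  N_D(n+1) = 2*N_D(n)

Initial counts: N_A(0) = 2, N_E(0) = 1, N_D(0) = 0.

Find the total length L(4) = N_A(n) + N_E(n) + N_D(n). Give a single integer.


Answer: 18

Derivation:
Step 0: N_A=2, N_E=1, N_D=0, L=3
Step 1: N_A=1, N_E=3, N_D=0, L=4
Step 2: N_A=3, N_E=4, N_D=0, L=7
Step 3: N_A=4, N_E=7, N_D=0, L=11
Step 4: N_A=7, N_E=11, N_D=0, L=18


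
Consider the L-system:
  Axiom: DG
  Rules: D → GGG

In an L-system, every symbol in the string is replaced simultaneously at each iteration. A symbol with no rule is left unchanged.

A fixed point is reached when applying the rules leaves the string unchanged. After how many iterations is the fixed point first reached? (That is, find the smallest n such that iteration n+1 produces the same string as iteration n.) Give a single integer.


Step 0: DG
Step 1: GGGG
Step 2: GGGG  (unchanged — fixed point at step 1)

Answer: 1


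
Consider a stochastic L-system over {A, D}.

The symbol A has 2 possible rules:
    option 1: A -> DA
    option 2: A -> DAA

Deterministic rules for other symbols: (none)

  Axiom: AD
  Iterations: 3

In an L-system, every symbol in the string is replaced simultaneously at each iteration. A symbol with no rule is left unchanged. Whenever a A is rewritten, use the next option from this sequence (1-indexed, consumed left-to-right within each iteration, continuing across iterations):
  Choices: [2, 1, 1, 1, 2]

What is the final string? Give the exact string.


Answer: DDDADDAAD

Derivation:
Step 0: AD
Step 1: DAAD  (used choices [2])
Step 2: DDADAD  (used choices [1, 1])
Step 3: DDDADDAAD  (used choices [1, 2])


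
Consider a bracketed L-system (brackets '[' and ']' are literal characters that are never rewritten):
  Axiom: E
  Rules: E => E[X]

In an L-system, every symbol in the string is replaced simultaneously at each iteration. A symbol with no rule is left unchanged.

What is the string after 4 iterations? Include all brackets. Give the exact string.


Step 0: E
Step 1: E[X]
Step 2: E[X][X]
Step 3: E[X][X][X]
Step 4: E[X][X][X][X]

Answer: E[X][X][X][X]


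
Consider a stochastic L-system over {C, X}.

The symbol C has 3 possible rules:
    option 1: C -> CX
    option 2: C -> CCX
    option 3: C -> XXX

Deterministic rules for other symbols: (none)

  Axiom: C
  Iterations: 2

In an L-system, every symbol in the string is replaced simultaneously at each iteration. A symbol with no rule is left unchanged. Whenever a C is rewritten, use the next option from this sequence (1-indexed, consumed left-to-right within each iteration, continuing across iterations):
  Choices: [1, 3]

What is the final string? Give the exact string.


Step 0: C
Step 1: CX  (used choices [1])
Step 2: XXXX  (used choices [3])

Answer: XXXX


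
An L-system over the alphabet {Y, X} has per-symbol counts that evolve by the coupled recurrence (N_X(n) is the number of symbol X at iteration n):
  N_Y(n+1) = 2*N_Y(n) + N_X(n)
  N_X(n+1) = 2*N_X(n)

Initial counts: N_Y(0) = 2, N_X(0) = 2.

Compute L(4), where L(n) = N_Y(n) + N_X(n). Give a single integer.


Step 0: N_Y=2, N_X=2, L=4
Step 1: N_Y=6, N_X=4, L=10
Step 2: N_Y=16, N_X=8, L=24
Step 3: N_Y=40, N_X=16, L=56
Step 4: N_Y=96, N_X=32, L=128

Answer: 128


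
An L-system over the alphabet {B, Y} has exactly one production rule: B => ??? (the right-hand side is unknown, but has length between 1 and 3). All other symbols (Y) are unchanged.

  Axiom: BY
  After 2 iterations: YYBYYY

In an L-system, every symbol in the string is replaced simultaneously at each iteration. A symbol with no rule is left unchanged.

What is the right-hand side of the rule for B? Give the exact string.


Trying B => YBY:
  Step 0: BY
  Step 1: YBYY
  Step 2: YYBYYY
Matches the given result.

Answer: YBY


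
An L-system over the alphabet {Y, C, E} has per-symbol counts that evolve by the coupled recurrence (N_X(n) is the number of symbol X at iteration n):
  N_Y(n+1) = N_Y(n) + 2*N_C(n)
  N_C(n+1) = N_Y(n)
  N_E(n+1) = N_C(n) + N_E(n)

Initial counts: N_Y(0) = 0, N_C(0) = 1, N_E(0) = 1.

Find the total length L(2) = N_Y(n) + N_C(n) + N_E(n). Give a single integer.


Step 0: N_Y=0, N_C=1, N_E=1, L=2
Step 1: N_Y=2, N_C=0, N_E=2, L=4
Step 2: N_Y=2, N_C=2, N_E=2, L=6

Answer: 6


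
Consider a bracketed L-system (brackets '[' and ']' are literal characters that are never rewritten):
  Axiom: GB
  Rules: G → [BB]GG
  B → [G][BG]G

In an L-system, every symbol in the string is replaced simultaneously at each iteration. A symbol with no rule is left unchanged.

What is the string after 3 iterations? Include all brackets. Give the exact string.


Step 0: GB
Step 1: [BB]GG[G][BG]G
Step 2: [[G][BG]G[G][BG]G][BB]GG[BB]GG[[BB]GG][[G][BG]G[BB]GG][BB]GG
Step 3: [[[BB]GG][[G][BG]G[BB]GG][BB]GG[[BB]GG][[G][BG]G[BB]GG][BB]GG][[G][BG]G[G][BG]G][BB]GG[BB]GG[[G][BG]G[G][BG]G][BB]GG[BB]GG[[[G][BG]G[G][BG]G][BB]GG[BB]GG][[[BB]GG][[G][BG]G[BB]GG][BB]GG[[G][BG]G[G][BG]G][BB]GG[BB]GG][[G][BG]G[G][BG]G][BB]GG[BB]GG

Answer: [[[BB]GG][[G][BG]G[BB]GG][BB]GG[[BB]GG][[G][BG]G[BB]GG][BB]GG][[G][BG]G[G][BG]G][BB]GG[BB]GG[[G][BG]G[G][BG]G][BB]GG[BB]GG[[[G][BG]G[G][BG]G][BB]GG[BB]GG][[[BB]GG][[G][BG]G[BB]GG][BB]GG[[G][BG]G[G][BG]G][BB]GG[BB]GG][[G][BG]G[G][BG]G][BB]GG[BB]GG


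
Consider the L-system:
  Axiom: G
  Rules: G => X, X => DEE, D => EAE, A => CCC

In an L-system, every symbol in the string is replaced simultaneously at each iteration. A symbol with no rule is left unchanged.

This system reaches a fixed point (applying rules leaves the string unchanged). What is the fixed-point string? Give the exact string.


Answer: ECCCEEE

Derivation:
Step 0: G
Step 1: X
Step 2: DEE
Step 3: EAEEE
Step 4: ECCCEEE
Step 5: ECCCEEE  (unchanged — fixed point at step 4)


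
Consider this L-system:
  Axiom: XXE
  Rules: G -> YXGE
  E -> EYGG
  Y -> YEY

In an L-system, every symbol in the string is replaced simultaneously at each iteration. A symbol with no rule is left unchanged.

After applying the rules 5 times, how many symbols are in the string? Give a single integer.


Step 0: length = 3
Step 1: length = 6
Step 2: length = 17
Step 3: length = 51
Step 4: length = 162
Step 5: length = 527

Answer: 527


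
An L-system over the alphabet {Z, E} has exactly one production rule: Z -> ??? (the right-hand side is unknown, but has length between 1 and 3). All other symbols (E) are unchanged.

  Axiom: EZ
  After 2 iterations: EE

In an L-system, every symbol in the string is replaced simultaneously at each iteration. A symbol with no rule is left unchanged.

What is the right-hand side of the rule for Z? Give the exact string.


Trying Z -> E:
  Step 0: EZ
  Step 1: EE
  Step 2: EE
Matches the given result.

Answer: E


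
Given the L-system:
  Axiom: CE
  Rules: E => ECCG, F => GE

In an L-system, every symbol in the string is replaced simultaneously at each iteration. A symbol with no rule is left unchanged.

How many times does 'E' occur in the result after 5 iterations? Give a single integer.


Step 0: CE  (1 'E')
Step 1: CECCG  (1 'E')
Step 2: CECCGCCG  (1 'E')
Step 3: CECCGCCGCCG  (1 'E')
Step 4: CECCGCCGCCGCCG  (1 'E')
Step 5: CECCGCCGCCGCCGCCG  (1 'E')

Answer: 1


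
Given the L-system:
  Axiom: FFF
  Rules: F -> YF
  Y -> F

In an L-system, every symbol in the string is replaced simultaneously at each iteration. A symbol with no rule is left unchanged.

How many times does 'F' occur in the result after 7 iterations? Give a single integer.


Step 0: FFF  (3 'F')
Step 1: YFYFYF  (3 'F')
Step 2: FYFFYFFYF  (6 'F')
Step 3: YFFYFYFFYFYFFYF  (9 'F')
Step 4: FYFYFFYFFYFYFFYFFYFYFFYF  (15 'F')
Step 5: YFFYFFYFYFFYFYFFYFFYFYFFYFYFFYFFYFYFFYF  (24 'F')
Step 6: FYFYFFYFYFFYFFYFYFFYFFYFYFFYFYFFYFFYFYFFYFFYFYFFYFYFFYFFYFYFFYF  (39 'F')
Step 7: YFFYFFYFYFFYFFYFYFFYFYFFYFFYFYFFYFYFFYFFYFYFFYFFYFYFFYFYFFYFFYFYFFYFYFFYFFYFYFFYFFYFYFFYFYFFYFFYFYFFYF  (63 'F')

Answer: 63


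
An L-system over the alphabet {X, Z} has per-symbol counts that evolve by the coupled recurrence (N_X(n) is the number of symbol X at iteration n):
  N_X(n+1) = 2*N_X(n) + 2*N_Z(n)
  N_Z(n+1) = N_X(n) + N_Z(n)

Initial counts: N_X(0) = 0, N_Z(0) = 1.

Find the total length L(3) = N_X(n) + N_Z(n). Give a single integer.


Answer: 27

Derivation:
Step 0: N_X=0, N_Z=1, L=1
Step 1: N_X=2, N_Z=1, L=3
Step 2: N_X=6, N_Z=3, L=9
Step 3: N_X=18, N_Z=9, L=27


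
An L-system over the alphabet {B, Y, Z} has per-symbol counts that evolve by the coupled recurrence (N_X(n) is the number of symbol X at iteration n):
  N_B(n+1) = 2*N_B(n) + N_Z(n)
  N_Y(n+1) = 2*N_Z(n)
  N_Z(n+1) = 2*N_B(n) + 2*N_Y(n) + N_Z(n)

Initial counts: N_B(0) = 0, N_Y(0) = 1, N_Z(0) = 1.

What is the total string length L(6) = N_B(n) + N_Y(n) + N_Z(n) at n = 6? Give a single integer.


Answer: 2860

Derivation:
Step 0: N_B=0, N_Y=1, N_Z=1, L=2
Step 1: N_B=1, N_Y=2, N_Z=3, L=6
Step 2: N_B=5, N_Y=6, N_Z=9, L=20
Step 3: N_B=19, N_Y=18, N_Z=31, L=68
Step 4: N_B=69, N_Y=62, N_Z=105, L=236
Step 5: N_B=243, N_Y=210, N_Z=367, L=820
Step 6: N_B=853, N_Y=734, N_Z=1273, L=2860


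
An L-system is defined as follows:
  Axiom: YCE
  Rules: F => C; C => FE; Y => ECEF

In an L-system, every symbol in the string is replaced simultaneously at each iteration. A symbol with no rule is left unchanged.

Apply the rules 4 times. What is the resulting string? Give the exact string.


Answer: EFEEECECEEE

Derivation:
Step 0: YCE
Step 1: ECEFFEE
Step 2: EFEECCEE
Step 3: ECEEFEFEEE
Step 4: EFEEECECEEE


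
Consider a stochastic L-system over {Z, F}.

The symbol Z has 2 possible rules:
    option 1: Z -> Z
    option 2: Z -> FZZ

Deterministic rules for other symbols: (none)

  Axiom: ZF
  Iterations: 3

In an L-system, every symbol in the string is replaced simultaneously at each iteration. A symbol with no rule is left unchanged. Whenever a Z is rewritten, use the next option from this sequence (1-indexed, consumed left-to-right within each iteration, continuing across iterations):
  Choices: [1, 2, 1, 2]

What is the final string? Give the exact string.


Answer: FZFZZF

Derivation:
Step 0: ZF
Step 1: ZF  (used choices [1])
Step 2: FZZF  (used choices [2])
Step 3: FZFZZF  (used choices [1, 2])


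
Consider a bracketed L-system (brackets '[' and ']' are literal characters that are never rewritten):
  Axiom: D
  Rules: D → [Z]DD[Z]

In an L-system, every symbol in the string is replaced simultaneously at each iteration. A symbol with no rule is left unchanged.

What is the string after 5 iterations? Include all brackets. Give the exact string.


Step 0: D
Step 1: [Z]DD[Z]
Step 2: [Z][Z]DD[Z][Z]DD[Z][Z]
Step 3: [Z][Z][Z]DD[Z][Z]DD[Z][Z][Z][Z]DD[Z][Z]DD[Z][Z][Z]
Step 4: [Z][Z][Z][Z]DD[Z][Z]DD[Z][Z][Z][Z]DD[Z][Z]DD[Z][Z][Z][Z][Z][Z]DD[Z][Z]DD[Z][Z][Z][Z]DD[Z][Z]DD[Z][Z][Z][Z]
Step 5: [Z][Z][Z][Z][Z]DD[Z][Z]DD[Z][Z][Z][Z]DD[Z][Z]DD[Z][Z][Z][Z][Z][Z]DD[Z][Z]DD[Z][Z][Z][Z]DD[Z][Z]DD[Z][Z][Z][Z][Z][Z][Z][Z]DD[Z][Z]DD[Z][Z][Z][Z]DD[Z][Z]DD[Z][Z][Z][Z][Z][Z]DD[Z][Z]DD[Z][Z][Z][Z]DD[Z][Z]DD[Z][Z][Z][Z][Z]

Answer: [Z][Z][Z][Z][Z]DD[Z][Z]DD[Z][Z][Z][Z]DD[Z][Z]DD[Z][Z][Z][Z][Z][Z]DD[Z][Z]DD[Z][Z][Z][Z]DD[Z][Z]DD[Z][Z][Z][Z][Z][Z][Z][Z]DD[Z][Z]DD[Z][Z][Z][Z]DD[Z][Z]DD[Z][Z][Z][Z][Z][Z]DD[Z][Z]DD[Z][Z][Z][Z]DD[Z][Z]DD[Z][Z][Z][Z][Z]


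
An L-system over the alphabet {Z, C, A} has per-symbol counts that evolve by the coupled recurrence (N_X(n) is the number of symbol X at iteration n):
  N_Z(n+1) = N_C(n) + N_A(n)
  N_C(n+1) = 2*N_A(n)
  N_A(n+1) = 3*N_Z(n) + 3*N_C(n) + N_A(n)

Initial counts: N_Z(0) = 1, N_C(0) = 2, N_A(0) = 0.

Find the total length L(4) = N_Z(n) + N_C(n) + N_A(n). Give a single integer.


Step 0: N_Z=1, N_C=2, N_A=0, L=3
Step 1: N_Z=2, N_C=0, N_A=9, L=11
Step 2: N_Z=9, N_C=18, N_A=15, L=42
Step 3: N_Z=33, N_C=30, N_A=96, L=159
Step 4: N_Z=126, N_C=192, N_A=285, L=603

Answer: 603


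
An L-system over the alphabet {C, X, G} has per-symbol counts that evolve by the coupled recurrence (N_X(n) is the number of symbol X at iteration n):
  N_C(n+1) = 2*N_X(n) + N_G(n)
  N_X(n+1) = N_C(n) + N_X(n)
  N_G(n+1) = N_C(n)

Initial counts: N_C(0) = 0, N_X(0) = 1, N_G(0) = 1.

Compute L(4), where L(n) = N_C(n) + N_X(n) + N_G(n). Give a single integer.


Step 0: N_C=0, N_X=1, N_G=1, L=2
Step 1: N_C=3, N_X=1, N_G=0, L=4
Step 2: N_C=2, N_X=4, N_G=3, L=9
Step 3: N_C=11, N_X=6, N_G=2, L=19
Step 4: N_C=14, N_X=17, N_G=11, L=42

Answer: 42


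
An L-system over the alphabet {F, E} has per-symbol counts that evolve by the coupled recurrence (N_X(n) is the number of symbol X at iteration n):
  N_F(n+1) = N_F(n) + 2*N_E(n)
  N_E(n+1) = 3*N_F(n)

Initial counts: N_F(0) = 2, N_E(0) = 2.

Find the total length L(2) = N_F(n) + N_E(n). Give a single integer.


Step 0: N_F=2, N_E=2, L=4
Step 1: N_F=6, N_E=6, L=12
Step 2: N_F=18, N_E=18, L=36

Answer: 36


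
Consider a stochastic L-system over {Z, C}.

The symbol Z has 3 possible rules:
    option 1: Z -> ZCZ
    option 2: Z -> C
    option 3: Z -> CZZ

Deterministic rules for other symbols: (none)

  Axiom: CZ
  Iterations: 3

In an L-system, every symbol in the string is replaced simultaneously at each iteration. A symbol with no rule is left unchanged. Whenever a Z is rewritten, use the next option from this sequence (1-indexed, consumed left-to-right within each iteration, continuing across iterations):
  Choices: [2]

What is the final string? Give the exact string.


Step 0: CZ
Step 1: CC  (used choices [2])
Step 2: CC  (used choices [])
Step 3: CC  (used choices [])

Answer: CC


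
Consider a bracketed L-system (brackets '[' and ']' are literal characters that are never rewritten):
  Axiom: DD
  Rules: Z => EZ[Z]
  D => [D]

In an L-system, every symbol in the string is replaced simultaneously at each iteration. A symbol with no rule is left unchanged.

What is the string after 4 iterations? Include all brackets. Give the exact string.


Step 0: DD
Step 1: [D][D]
Step 2: [[D]][[D]]
Step 3: [[[D]]][[[D]]]
Step 4: [[[[D]]]][[[[D]]]]

Answer: [[[[D]]]][[[[D]]]]


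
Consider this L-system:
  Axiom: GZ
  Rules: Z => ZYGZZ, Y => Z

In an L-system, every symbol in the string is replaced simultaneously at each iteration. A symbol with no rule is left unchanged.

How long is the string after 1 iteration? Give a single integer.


Answer: 6

Derivation:
Step 0: length = 2
Step 1: length = 6


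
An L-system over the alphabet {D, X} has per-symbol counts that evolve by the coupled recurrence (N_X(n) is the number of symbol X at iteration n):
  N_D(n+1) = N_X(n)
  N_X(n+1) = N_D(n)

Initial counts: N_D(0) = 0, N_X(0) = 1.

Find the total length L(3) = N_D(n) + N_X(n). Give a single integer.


Answer: 1

Derivation:
Step 0: N_D=0, N_X=1, L=1
Step 1: N_D=1, N_X=0, L=1
Step 2: N_D=0, N_X=1, L=1
Step 3: N_D=1, N_X=0, L=1


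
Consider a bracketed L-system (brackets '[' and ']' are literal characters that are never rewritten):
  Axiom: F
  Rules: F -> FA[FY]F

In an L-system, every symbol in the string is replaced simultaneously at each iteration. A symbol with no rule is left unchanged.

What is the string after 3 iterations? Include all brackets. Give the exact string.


Answer: FA[FY]FA[FA[FY]FY]FA[FY]FA[FA[FY]FA[FA[FY]FY]FA[FY]FY]FA[FY]FA[FA[FY]FY]FA[FY]F

Derivation:
Step 0: F
Step 1: FA[FY]F
Step 2: FA[FY]FA[FA[FY]FY]FA[FY]F
Step 3: FA[FY]FA[FA[FY]FY]FA[FY]FA[FA[FY]FA[FA[FY]FY]FA[FY]FY]FA[FY]FA[FA[FY]FY]FA[FY]F


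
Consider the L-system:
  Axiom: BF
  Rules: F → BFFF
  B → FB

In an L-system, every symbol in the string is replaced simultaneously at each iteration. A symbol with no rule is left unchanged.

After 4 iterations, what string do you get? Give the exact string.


Answer: BFFFFBFBBFFFBFFFBFFFFBBFFFBFFFBFFFFBBFFFBFFFBFFFFBBFFFBFFFBFFFBFFFFBFBBFFFBFFFBFFFBFFFFBBFFFFBFBBFFFBFFFBFFFFBBFFFBFFFBFFFFBBFFFBFFFBFFFBFFFFBFBBFFFBFFFBFFFFBBFFFBFFFBFFFFBBFFFBFFFBFFFBFFFFBFBBFFFBFFFBFFFFBBFFFBFFFBFFFFBBFFFBFFFBFFF

Derivation:
Step 0: BF
Step 1: FBBFFF
Step 2: BFFFFBFBBFFFBFFFBFFF
Step 3: FBBFFFBFFFBFFFBFFFFBBFFFFBFBBFFFBFFFBFFFFBBFFFBFFFBFFFFBBFFFBFFFBFFF
Step 4: BFFFFBFBBFFFBFFFBFFFFBBFFFBFFFBFFFFBBFFFBFFFBFFFFBBFFFBFFFBFFFBFFFFBFBBFFFBFFFBFFFBFFFFBBFFFFBFBBFFFBFFFBFFFFBBFFFBFFFBFFFFBBFFFBFFFBFFFBFFFFBFBBFFFBFFFBFFFFBBFFFBFFFBFFFFBBFFFBFFFBFFFBFFFFBFBBFFFBFFFBFFFFBBFFFBFFFBFFFFBBFFFBFFFBFFF


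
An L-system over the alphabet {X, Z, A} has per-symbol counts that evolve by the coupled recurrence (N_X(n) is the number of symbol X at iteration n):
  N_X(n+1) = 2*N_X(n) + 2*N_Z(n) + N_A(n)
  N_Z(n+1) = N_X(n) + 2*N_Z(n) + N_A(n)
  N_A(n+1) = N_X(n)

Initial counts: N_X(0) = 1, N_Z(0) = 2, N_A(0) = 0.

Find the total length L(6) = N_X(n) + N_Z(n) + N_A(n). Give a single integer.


Answer: 8942

Derivation:
Step 0: N_X=1, N_Z=2, N_A=0, L=3
Step 1: N_X=6, N_Z=5, N_A=1, L=12
Step 2: N_X=23, N_Z=17, N_A=6, L=46
Step 3: N_X=86, N_Z=63, N_A=23, L=172
Step 4: N_X=321, N_Z=235, N_A=86, L=642
Step 5: N_X=1198, N_Z=877, N_A=321, L=2396
Step 6: N_X=4471, N_Z=3273, N_A=1198, L=8942


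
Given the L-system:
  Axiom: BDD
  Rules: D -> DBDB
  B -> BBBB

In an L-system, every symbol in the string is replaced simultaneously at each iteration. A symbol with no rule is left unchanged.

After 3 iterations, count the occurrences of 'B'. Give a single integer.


Answer: 176

Derivation:
Step 0: BDD  (1 'B')
Step 1: BBBBDBDBDBDB  (8 'B')
Step 2: BBBBBBBBBBBBBBBBDBDBBBBBDBDBBBBBDBDBBBBBDBDBBBBB  (40 'B')
Step 3: BBBBBBBBBBBBBBBBBBBBBBBBBBBBBBBBBBBBBBBBBBBBBBBBBBBBBBBBBBBBBBBBDBDBBBBBDBDBBBBBBBBBBBBBBBBBBBBBDBDBBBBBDBDBBBBBBBBBBBBBBBBBBBBBDBDBBBBBDBDBBBBBBBBBBBBBBBBBBBBBDBDBBBBBDBDBBBBBBBBBBBBBBBBBBBBB  (176 'B')


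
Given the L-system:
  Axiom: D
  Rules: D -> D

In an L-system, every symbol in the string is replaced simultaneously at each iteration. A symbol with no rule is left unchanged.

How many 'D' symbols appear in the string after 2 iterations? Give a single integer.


Step 0: D  (1 'D')
Step 1: D  (1 'D')
Step 2: D  (1 'D')

Answer: 1


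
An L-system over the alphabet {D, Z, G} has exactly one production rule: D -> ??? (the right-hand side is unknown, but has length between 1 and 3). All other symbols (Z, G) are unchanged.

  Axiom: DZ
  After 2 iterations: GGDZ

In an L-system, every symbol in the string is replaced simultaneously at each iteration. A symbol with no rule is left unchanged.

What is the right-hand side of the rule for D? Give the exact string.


Trying D -> GD:
  Step 0: DZ
  Step 1: GDZ
  Step 2: GGDZ
Matches the given result.

Answer: GD


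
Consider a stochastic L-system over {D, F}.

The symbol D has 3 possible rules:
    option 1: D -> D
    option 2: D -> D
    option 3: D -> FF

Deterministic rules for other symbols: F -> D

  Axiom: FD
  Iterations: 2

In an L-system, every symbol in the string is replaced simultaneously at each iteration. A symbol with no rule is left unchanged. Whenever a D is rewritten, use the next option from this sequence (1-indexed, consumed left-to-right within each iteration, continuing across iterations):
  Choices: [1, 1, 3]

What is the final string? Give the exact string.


Step 0: FD
Step 1: DD  (used choices [1])
Step 2: DFF  (used choices [1, 3])

Answer: DFF


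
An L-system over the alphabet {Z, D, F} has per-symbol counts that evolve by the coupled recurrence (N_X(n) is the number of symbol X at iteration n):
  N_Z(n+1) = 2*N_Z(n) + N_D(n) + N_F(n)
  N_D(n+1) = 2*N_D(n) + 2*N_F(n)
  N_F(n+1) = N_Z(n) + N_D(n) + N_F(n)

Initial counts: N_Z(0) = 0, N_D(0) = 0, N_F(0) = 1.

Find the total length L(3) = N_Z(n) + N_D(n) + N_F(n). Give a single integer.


Step 0: N_Z=0, N_D=0, N_F=1, L=1
Step 1: N_Z=1, N_D=2, N_F=1, L=4
Step 2: N_Z=5, N_D=6, N_F=4, L=15
Step 3: N_Z=20, N_D=20, N_F=15, L=55

Answer: 55


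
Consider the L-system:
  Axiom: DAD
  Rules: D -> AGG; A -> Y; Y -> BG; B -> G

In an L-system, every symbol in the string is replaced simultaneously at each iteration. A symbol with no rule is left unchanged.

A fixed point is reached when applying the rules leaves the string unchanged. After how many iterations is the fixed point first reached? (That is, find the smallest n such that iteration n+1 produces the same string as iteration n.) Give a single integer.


Answer: 4

Derivation:
Step 0: DAD
Step 1: AGGYAGG
Step 2: YGGBGYGG
Step 3: BGGGGGBGGG
Step 4: GGGGGGGGGG
Step 5: GGGGGGGGGG  (unchanged — fixed point at step 4)


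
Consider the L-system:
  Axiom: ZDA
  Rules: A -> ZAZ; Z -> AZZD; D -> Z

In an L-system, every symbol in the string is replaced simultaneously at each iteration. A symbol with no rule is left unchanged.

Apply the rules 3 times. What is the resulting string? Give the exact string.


Answer: AZZDZAZAZZDZAZAZZDAZZDZZAZAZZDAZZDZAZZDZAZAZZDAZZDZZAZAZZDAZZDZAZZDZAZAZZDZAZAZZDAZZDZ

Derivation:
Step 0: ZDA
Step 1: AZZDZZAZ
Step 2: ZAZAZZDAZZDZAZZDAZZDZAZAZZD
Step 3: AZZDZAZAZZDZAZAZZDAZZDZZAZAZZDAZZDZAZZDZAZAZZDAZZDZZAZAZZDAZZDZAZZDZAZAZZDZAZAZZDAZZDZ


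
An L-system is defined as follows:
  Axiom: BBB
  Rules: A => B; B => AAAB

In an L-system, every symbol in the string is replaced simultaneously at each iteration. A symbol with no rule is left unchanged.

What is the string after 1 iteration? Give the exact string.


Answer: AAABAAABAAAB

Derivation:
Step 0: BBB
Step 1: AAABAAABAAAB


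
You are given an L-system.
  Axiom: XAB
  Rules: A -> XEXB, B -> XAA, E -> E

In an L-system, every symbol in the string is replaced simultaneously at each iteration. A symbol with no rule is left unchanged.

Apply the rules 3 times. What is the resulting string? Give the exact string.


Answer: XXEXXXEXBXEXBXXEXXAAXEXXAA

Derivation:
Step 0: XAB
Step 1: XXEXBXAA
Step 2: XXEXXAAXXEXBXEXB
Step 3: XXEXXXEXBXEXBXXEXXAAXEXXAA


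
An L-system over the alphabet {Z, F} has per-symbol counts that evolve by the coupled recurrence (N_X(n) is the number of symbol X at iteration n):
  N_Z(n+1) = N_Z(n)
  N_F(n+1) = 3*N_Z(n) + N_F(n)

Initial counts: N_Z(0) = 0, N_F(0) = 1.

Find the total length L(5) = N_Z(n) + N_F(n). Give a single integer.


Step 0: N_Z=0, N_F=1, L=1
Step 1: N_Z=0, N_F=1, L=1
Step 2: N_Z=0, N_F=1, L=1
Step 3: N_Z=0, N_F=1, L=1
Step 4: N_Z=0, N_F=1, L=1
Step 5: N_Z=0, N_F=1, L=1

Answer: 1


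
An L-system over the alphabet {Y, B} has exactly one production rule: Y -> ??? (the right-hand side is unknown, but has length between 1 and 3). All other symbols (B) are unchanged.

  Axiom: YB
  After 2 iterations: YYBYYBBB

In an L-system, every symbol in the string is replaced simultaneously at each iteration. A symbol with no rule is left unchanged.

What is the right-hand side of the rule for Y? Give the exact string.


Answer: YYB

Derivation:
Trying Y -> YYB:
  Step 0: YB
  Step 1: YYBB
  Step 2: YYBYYBBB
Matches the given result.


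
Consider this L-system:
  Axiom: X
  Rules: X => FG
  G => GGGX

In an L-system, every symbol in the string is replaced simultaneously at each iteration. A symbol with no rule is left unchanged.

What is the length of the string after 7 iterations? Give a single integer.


Answer: 1706

Derivation:
Step 0: length = 1
Step 1: length = 2
Step 2: length = 5
Step 3: length = 15
Step 4: length = 48
Step 5: length = 157
Step 6: length = 517
Step 7: length = 1706


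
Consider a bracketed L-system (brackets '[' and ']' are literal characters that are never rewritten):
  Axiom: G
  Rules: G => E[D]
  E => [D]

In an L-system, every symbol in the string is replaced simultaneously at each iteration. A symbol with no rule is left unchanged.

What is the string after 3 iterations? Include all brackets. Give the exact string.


Answer: [D][D]

Derivation:
Step 0: G
Step 1: E[D]
Step 2: [D][D]
Step 3: [D][D]


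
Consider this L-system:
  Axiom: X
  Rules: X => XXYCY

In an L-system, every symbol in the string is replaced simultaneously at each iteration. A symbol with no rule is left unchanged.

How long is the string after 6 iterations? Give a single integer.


Answer: 253

Derivation:
Step 0: length = 1
Step 1: length = 5
Step 2: length = 13
Step 3: length = 29
Step 4: length = 61
Step 5: length = 125
Step 6: length = 253


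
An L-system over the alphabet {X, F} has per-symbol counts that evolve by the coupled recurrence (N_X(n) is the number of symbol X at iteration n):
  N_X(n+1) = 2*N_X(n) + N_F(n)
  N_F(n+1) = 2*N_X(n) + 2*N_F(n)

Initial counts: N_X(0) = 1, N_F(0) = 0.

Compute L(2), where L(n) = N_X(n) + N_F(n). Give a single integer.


Answer: 14

Derivation:
Step 0: N_X=1, N_F=0, L=1
Step 1: N_X=2, N_F=2, L=4
Step 2: N_X=6, N_F=8, L=14


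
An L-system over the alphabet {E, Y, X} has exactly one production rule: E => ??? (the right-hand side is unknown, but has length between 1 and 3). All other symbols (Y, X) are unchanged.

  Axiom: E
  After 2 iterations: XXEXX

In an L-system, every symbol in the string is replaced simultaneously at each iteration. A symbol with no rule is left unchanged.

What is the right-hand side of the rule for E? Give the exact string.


Trying E => XEX:
  Step 0: E
  Step 1: XEX
  Step 2: XXEXX
Matches the given result.

Answer: XEX


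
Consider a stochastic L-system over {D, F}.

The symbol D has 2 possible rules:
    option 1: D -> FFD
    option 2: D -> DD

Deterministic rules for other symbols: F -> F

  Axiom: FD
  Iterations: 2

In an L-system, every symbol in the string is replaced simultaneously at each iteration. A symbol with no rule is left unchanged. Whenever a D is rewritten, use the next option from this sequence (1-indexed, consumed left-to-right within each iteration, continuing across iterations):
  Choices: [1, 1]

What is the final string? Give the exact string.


Answer: FFFFFD

Derivation:
Step 0: FD
Step 1: FFFD  (used choices [1])
Step 2: FFFFFD  (used choices [1])


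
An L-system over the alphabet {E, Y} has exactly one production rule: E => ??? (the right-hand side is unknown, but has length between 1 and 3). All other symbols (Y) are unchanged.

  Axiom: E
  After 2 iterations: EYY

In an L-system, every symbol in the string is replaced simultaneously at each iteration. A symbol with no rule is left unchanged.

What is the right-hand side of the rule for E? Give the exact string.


Answer: EY

Derivation:
Trying E => EY:
  Step 0: E
  Step 1: EY
  Step 2: EYY
Matches the given result.


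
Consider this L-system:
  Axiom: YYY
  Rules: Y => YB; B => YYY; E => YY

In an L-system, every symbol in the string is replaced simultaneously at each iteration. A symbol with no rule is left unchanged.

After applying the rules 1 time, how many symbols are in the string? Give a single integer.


Answer: 6

Derivation:
Step 0: length = 3
Step 1: length = 6


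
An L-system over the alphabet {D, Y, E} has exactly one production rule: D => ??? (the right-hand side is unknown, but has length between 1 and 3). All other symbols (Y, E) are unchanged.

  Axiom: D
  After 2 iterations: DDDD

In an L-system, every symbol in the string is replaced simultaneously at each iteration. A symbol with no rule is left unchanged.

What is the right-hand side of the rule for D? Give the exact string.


Trying D => DD:
  Step 0: D
  Step 1: DD
  Step 2: DDDD
Matches the given result.

Answer: DD


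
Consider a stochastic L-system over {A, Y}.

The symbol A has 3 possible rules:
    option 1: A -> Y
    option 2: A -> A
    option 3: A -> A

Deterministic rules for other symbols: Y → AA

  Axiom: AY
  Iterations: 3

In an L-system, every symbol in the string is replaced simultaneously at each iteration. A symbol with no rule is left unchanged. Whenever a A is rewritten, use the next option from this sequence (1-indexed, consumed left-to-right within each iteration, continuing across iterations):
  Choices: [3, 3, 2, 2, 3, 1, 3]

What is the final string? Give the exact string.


Step 0: AY
Step 1: AAA  (used choices [3])
Step 2: AAA  (used choices [3, 2, 2])
Step 3: AYA  (used choices [3, 1, 3])

Answer: AYA


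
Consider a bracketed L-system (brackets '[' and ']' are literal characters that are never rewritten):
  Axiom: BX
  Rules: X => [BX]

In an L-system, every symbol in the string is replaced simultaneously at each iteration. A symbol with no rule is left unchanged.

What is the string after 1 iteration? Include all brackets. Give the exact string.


Answer: B[BX]

Derivation:
Step 0: BX
Step 1: B[BX]


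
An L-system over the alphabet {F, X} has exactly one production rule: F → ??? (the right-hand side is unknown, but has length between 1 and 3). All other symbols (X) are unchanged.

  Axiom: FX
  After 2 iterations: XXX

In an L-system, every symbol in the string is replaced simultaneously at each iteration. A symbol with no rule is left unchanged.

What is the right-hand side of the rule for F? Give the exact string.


Trying F → XX:
  Step 0: FX
  Step 1: XXX
  Step 2: XXX
Matches the given result.

Answer: XX


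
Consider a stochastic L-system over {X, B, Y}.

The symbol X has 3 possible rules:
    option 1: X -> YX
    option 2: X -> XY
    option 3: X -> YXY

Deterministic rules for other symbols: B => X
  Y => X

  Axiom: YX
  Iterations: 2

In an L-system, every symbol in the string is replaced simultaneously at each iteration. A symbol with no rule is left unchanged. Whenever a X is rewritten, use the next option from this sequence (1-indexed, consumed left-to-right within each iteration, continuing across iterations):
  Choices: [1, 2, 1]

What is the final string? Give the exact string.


Step 0: YX
Step 1: XYX  (used choices [1])
Step 2: XYXYX  (used choices [2, 1])

Answer: XYXYX


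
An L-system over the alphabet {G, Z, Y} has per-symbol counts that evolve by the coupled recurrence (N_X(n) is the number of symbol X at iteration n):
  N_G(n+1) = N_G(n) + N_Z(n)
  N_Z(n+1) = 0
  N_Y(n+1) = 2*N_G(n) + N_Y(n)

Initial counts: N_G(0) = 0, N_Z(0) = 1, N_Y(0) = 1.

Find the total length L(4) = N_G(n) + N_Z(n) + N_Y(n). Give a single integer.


Answer: 8

Derivation:
Step 0: N_G=0, N_Z=1, N_Y=1, L=2
Step 1: N_G=1, N_Z=0, N_Y=1, L=2
Step 2: N_G=1, N_Z=0, N_Y=3, L=4
Step 3: N_G=1, N_Z=0, N_Y=5, L=6
Step 4: N_G=1, N_Z=0, N_Y=7, L=8


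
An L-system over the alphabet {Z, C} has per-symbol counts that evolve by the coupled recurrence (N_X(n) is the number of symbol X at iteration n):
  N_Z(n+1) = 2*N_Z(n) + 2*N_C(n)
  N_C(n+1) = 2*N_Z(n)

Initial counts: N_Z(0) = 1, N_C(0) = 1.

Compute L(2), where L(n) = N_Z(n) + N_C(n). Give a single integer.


Step 0: N_Z=1, N_C=1, L=2
Step 1: N_Z=4, N_C=2, L=6
Step 2: N_Z=12, N_C=8, L=20

Answer: 20


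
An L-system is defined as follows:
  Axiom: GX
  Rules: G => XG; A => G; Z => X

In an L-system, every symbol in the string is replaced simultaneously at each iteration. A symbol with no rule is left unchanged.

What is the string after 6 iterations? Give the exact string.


Step 0: GX
Step 1: XGX
Step 2: XXGX
Step 3: XXXGX
Step 4: XXXXGX
Step 5: XXXXXGX
Step 6: XXXXXXGX

Answer: XXXXXXGX


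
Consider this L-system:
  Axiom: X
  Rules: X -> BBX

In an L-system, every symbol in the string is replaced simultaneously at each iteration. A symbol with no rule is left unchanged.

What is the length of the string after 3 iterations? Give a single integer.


Answer: 7

Derivation:
Step 0: length = 1
Step 1: length = 3
Step 2: length = 5
Step 3: length = 7


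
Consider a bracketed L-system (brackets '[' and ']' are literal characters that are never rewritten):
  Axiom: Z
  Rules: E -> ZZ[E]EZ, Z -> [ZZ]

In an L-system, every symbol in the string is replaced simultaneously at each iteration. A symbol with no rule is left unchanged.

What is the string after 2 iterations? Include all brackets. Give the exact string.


Step 0: Z
Step 1: [ZZ]
Step 2: [[ZZ][ZZ]]

Answer: [[ZZ][ZZ]]


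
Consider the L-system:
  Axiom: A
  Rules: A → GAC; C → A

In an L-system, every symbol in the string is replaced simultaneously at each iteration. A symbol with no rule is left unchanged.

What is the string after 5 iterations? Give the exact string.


Answer: GGGGGACAGACGGACAGGGACAGAC

Derivation:
Step 0: A
Step 1: GAC
Step 2: GGACA
Step 3: GGGACAGAC
Step 4: GGGGACAGACGGACA
Step 5: GGGGGACAGACGGACAGGGACAGAC


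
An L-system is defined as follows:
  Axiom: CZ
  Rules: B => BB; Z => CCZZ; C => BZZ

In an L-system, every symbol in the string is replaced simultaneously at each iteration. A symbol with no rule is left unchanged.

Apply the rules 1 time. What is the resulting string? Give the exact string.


Step 0: CZ
Step 1: BZZCCZZ

Answer: BZZCCZZ


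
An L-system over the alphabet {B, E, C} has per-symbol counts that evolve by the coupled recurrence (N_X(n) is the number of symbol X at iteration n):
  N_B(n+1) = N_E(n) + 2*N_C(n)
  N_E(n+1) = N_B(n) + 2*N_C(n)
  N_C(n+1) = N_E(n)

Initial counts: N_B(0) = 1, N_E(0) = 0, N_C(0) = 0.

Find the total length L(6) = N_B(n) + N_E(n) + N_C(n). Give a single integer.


Answer: 34

Derivation:
Step 0: N_B=1, N_E=0, N_C=0, L=1
Step 1: N_B=0, N_E=1, N_C=0, L=1
Step 2: N_B=1, N_E=0, N_C=1, L=2
Step 3: N_B=2, N_E=3, N_C=0, L=5
Step 4: N_B=3, N_E=2, N_C=3, L=8
Step 5: N_B=8, N_E=9, N_C=2, L=19
Step 6: N_B=13, N_E=12, N_C=9, L=34
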